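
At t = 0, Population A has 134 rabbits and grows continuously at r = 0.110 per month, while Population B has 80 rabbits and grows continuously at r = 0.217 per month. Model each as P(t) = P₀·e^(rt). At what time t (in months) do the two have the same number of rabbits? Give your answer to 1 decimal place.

134·e^(0.11t) = 80·e^(0.217t)
134/80 = e^((0.217 − 0.11)t) → ln(1.675) = 0.107·t
t = 0.51581 / 0.107

t ≈ 4.8 months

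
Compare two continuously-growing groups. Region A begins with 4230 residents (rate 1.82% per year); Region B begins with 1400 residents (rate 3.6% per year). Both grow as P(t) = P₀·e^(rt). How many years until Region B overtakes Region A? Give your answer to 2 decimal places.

t ≈ 62.12 years

4230·e^(0.0182t) = 1400·e^(0.036t)
4230/1400 = e^((0.036 − 0.0182)t) → ln(3.02143) = 0.0178·t
t = 1.10573 / 0.0178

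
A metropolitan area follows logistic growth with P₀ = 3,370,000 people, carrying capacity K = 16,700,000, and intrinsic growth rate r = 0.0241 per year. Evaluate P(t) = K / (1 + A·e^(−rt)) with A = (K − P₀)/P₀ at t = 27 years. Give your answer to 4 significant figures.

A = (16700000 − 3370000)/3370000 = 3.95549
P(27) = 16700000 / (1 + 3.95549·e^(−0.0241·27)) = 16700000 / (1 + 3.95549·0.52168)
= 16700000 / 3.0635 ≈ 5451278.2

≈ 5,451,000 people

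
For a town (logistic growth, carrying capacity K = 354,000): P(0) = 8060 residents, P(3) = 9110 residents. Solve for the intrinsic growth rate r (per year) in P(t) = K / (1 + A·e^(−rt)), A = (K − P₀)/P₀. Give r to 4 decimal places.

A = (354000 − 8060)/8060 = 42.9206
9110 = 354000/(1 + 42.9206·e^(−r·3)) → e^(−3r) = (38.8584 − 1)/42.9206 = 0.882057
r = −ln(0.882057)/3 = 0.1255/3

r ≈ 0.0418 per year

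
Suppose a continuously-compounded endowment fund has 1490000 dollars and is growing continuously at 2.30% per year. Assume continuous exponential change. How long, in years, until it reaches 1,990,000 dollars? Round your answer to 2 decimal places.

1990000 = 1490000 · e^(0.023·t)
t = ln(1990000/1490000) / 0.023 = ln(1.33557) / 0.023 = 0.28936 / 0.023

t ≈ 12.58 years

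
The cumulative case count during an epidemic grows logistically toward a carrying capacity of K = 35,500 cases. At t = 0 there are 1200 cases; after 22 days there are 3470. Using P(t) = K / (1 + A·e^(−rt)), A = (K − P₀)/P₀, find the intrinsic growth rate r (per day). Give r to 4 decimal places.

A = (35500 − 1200)/1200 = 28.58333
3470 = 35500/(1 + 28.58333·e^(−r·22)) → e^(−22r) = (10.23055 − 1)/28.58333 = 0.322935
r = −ln(0.322935)/22 = 1.13031/22

r ≈ 0.0514 per day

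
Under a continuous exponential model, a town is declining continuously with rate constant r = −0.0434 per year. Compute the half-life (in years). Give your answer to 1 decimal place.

half-life ≈ 16.0 years

half-life = ln(2) / |r| = 0.69315 / 0.0434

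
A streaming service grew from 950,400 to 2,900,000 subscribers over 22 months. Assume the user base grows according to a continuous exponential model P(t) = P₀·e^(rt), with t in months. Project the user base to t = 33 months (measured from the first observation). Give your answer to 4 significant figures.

r = ln(2900000/950400) / 22 ≈ 0.050708 per month
P(33) = 950400 · e^(0.050708·33) = 950400 · 5.33012 ≈ 5065750.35

≈ 5,066,000 subscribers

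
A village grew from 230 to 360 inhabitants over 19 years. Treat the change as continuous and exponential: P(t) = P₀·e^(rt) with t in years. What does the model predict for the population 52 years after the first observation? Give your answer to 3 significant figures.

r = ln(360/230) / 19 ≈ 0.02358 per year
P(52) = 230 · e^(0.02358·52) = 230 · 3.40816 ≈ 783.88

≈ 784 inhabitants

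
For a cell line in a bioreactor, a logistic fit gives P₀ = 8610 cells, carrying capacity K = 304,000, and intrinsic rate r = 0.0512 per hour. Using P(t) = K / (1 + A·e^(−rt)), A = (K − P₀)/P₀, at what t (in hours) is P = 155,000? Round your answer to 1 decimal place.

t ≈ 69.8 hours

A = (304000 − 8610)/8610 = 34.30778
155000 = 304000/(1 + 34.30778·e^(−0.0512t)) → 1 + 34.30778·e^(−0.0512t) = 1.96129
e^(−0.0512t) = 0.02802 → t = ln(35.6893)/0.0512 = 3.57485/0.0512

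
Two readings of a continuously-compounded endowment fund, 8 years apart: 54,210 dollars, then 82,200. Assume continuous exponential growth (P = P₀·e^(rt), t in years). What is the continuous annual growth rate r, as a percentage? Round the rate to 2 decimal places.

82200 = 54210 · e^(r·8)
e^(8r) = 82200/54210 = 1.51633
r = ln(1.51633) / 8 = 0.41629 / 8

r ≈ 5.20% per year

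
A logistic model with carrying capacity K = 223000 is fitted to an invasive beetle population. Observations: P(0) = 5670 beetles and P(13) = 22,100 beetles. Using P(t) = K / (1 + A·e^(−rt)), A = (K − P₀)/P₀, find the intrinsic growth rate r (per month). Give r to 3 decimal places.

r ≈ 0.111 per month

A = (223000 − 5670)/5670 = 38.32981
22100 = 223000/(1 + 38.32981·e^(−r·13)) → e^(−13r) = (10.0905 − 1)/38.32981 = 0.237165
r = −ln(0.237165)/13 = 1.439/13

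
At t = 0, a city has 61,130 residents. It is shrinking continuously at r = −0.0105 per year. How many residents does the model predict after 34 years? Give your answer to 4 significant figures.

P(34) = 61130 · e^(-0.0105·34) = 61130 · e^(-0.357)
= 61130 · 0.69977 ≈ 42777.09

≈ 42,780 residents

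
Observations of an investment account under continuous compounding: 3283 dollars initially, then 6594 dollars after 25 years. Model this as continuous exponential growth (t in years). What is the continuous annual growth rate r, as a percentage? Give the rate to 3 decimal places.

6594 = 3283 · e^(r·25)
e^(25r) = 6594/3283 = 2.00853
r = ln(2.00853) / 25 = 0.6974 / 25

r ≈ 2.790% per year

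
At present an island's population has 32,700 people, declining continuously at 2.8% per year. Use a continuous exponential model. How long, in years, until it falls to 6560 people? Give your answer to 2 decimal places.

6560 = 32700 · e^(-0.028·t)
t = ln(6560/32700) / -0.028 = ln(0.20061) / -0.028 = -1.60638 / -0.028

t ≈ 57.37 years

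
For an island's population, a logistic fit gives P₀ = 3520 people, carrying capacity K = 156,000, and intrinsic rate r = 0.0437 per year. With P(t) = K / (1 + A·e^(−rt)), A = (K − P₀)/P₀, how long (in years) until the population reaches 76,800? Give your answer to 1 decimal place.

t ≈ 85.5 years

A = (156000 − 3520)/3520 = 43.31818
76800 = 156000/(1 + 43.31818·e^(−0.0437t)) → 1 + 43.31818·e^(−0.0437t) = 2.03125
e^(−0.0437t) = 0.023806 → t = ln(42.00551)/0.0437 = 3.7378/0.0437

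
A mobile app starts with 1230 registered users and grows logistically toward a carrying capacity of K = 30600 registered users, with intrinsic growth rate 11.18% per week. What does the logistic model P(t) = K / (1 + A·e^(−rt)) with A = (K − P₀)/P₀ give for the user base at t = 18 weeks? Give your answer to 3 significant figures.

A = (30600 − 1230)/1230 = 23.87805
P(18) = 30600 / (1 + 23.87805·e^(−0.1118·18)) = 30600 / (1 + 23.87805·0.133667)
= 30600 / 4.19172 ≈ 7300.11

≈ 7,300 registered users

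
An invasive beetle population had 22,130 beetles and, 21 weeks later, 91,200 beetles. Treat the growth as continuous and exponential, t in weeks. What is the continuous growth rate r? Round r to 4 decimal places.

r ≈ 0.0674 per week

91200 = 22130 · e^(r·21)
e^(21r) = 91200/22130 = 4.1211
r = ln(4.1211) / 21 = 1.41612 / 21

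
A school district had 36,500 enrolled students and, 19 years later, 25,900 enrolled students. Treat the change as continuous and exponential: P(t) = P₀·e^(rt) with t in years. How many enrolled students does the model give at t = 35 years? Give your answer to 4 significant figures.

r = ln(25900/36500) / 19 ≈ -0.018056 per year
P(35) = 36500 · e^(-0.018056·35) = 36500 · 0.53154 ≈ 19401.35

≈ 19,400 enrolled students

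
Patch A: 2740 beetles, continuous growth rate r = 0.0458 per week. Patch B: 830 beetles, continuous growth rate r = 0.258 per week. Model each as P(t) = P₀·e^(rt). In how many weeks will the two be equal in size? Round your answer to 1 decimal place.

t ≈ 5.6 weeks

2740·e^(0.0458t) = 830·e^(0.258t)
2740/830 = e^((0.258 − 0.0458)t) → ln(3.3012) = 0.2122·t
t = 1.19429 / 0.2122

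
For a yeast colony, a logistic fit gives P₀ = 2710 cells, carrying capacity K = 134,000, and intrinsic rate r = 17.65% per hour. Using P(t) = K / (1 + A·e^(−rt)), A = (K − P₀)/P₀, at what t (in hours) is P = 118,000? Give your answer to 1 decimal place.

A = (134000 − 2710)/2710 = 48.44649
118000 = 134000/(1 + 48.44649·e^(−0.1765t)) → 1 + 48.44649·e^(−0.1765t) = 1.13559
e^(−0.1765t) = 0.002799 → t = ln(357.2929)/0.1765 = 5.87856/0.1765

t ≈ 33.3 hours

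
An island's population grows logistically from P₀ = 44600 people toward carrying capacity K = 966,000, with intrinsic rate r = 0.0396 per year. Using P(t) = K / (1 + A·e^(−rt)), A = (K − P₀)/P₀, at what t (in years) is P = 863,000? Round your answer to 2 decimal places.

A = (966000 − 44600)/44600 = 20.65919
863000 = 966000/(1 + 20.65919·e^(−0.0396t)) → 1 + 20.65919·e^(−0.0396t) = 1.11935
e^(−0.0396t) = 0.005777 → t = ln(173.09596)/0.0396 = 5.15385/0.0396

t ≈ 130.15 years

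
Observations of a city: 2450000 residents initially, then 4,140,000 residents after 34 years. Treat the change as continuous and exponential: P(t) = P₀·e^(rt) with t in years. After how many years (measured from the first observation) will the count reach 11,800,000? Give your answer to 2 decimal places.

r = ln(4140000/2450000) / 34 ≈ 0.01543 per year
t = ln(11800000/2450000) / r = 1.57201 / 0.01543 ≈ 101.883

t ≈ 101.88 years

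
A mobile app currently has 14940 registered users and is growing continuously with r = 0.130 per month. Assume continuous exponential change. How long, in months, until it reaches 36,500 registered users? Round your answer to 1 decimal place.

t ≈ 6.9 months

36500 = 14940 · e^(0.13·t)
t = ln(36500/14940) / 0.13 = ln(2.44311) / 0.13 = 0.89327 / 0.13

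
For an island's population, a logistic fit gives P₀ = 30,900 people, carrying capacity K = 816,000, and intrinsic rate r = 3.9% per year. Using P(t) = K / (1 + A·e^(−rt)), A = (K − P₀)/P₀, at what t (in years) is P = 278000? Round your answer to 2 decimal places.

A = (816000 − 30900)/30900 = 25.40777
278000 = 816000/(1 + 25.40777·e^(−0.039t)) → 1 + 25.40777·e^(−0.039t) = 2.93525
e^(−0.039t) = 0.076168 → t = ln(13.12892)/0.039 = 2.57482/0.039

t ≈ 66.02 years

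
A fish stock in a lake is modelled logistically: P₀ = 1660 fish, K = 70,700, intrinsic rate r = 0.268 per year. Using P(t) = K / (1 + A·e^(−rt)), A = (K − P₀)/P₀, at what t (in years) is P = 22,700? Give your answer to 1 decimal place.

t ≈ 11.1 years

A = (70700 − 1660)/1660 = 41.59036
22700 = 70700/(1 + 41.59036·e^(−0.268t)) → 1 + 41.59036·e^(−0.268t) = 3.11454
e^(−0.268t) = 0.050842 → t = ln(19.66878)/0.268 = 2.97903/0.268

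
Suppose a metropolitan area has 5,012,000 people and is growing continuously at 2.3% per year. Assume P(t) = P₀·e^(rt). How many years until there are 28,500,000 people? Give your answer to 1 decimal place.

28500000 = 5012000 · e^(0.023·t)
t = ln(28500000/5012000) / 0.023 = ln(5.68635) / 0.023 = 1.73807 / 0.023

t ≈ 75.6 years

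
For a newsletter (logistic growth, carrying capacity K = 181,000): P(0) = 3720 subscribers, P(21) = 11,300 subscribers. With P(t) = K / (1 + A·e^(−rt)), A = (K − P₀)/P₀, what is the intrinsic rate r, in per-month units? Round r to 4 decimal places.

A = (181000 − 3720)/3720 = 47.65591
11300 = 181000/(1 + 47.65591·e^(−r·21)) → e^(−21r) = (16.0177 − 1)/47.65591 = 0.315128
r = −ln(0.315128)/21 = 1.15478/21

r ≈ 0.0550 per month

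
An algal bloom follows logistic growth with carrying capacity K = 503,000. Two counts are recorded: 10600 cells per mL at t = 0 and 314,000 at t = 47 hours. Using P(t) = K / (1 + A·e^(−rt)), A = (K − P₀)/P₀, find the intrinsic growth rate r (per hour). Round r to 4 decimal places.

A = (503000 − 10600)/10600 = 46.45283
314000 = 503000/(1 + 46.45283·e^(−r·47)) → e^(−47r) = (1.60191 − 1)/46.45283 = 0.012957
r = −ln(0.012957)/47 = 4.34608/47

r ≈ 0.0925 per hour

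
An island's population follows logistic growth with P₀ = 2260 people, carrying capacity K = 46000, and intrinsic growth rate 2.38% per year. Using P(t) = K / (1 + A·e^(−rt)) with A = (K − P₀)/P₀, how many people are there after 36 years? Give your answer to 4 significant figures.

≈ 4,991 people

A = (46000 − 2260)/2260 = 19.35398
P(36) = 46000 / (1 + 19.35398·e^(−0.0238·36)) = 46000 / (1 + 19.35398·0.424518)
= 46000 / 9.21612 ≈ 4991.25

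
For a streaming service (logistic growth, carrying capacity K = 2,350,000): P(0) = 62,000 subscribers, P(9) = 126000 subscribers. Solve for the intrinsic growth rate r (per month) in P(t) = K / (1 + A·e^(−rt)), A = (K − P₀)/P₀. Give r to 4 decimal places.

r ≈ 0.0819 per month

A = (2350000 − 62000)/62000 = 36.90323
126000 = 2350000/(1 + 36.90323·e^(−r·9)) → e^(−9r) = (18.65079 − 1)/36.90323 = 0.478299
r = −ln(0.478299)/9 = 0.73752/9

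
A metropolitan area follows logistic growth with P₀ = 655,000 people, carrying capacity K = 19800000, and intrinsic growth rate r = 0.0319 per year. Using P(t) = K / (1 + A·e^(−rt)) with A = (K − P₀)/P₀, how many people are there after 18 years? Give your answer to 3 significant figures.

≈ 1,130,000 people

A = (19800000 − 655000)/655000 = 29.22901
P(18) = 19800000 / (1 + 29.22901·e^(−0.0319·18)) = 19800000 / (1 + 29.22901·0.563155)
= 19800000 / 17.46047 ≈ 1133990.22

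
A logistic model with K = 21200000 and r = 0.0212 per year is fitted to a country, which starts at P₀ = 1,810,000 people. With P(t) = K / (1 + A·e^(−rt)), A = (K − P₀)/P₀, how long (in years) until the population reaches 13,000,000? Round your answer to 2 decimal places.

t ≈ 133.60 years

A = (21200000 − 1810000)/1810000 = 10.71271
13000000 = 21200000/(1 + 10.71271·e^(−0.0212t)) → 1 + 10.71271·e^(−0.0212t) = 1.63077
e^(−0.0212t) = 0.05888 → t = ln(16.98356)/0.0212 = 2.83225/0.0212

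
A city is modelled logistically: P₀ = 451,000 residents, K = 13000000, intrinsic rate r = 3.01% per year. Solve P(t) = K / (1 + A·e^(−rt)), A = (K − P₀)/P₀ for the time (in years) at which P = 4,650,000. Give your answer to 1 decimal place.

t ≈ 91.0 years

A = (13000000 − 451000)/451000 = 27.82483
4650000 = 13000000/(1 + 27.82483·e^(−0.0301t)) → 1 + 27.82483·e^(−0.0301t) = 2.7957
e^(−0.0301t) = 0.064536 → t = ln(15.49527)/0.0301 = 2.74053/0.0301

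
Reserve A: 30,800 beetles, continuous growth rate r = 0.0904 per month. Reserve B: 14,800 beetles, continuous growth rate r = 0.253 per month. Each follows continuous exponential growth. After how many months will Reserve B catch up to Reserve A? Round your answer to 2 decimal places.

t ≈ 4.51 months

30800·e^(0.0904t) = 14800·e^(0.253t)
30800/14800 = e^((0.253 − 0.0904)t) → ln(2.08108) = 0.1626·t
t = 0.73289 / 0.1626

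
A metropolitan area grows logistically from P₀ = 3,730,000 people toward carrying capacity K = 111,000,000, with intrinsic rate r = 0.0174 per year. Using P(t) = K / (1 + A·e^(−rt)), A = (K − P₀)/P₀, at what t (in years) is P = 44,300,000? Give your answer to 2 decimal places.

A = (111000000 − 3730000)/3730000 = 28.75871
44300000 = 111000000/(1 + 28.75871·e^(−0.0174t)) → 1 + 28.75871·e^(−0.0174t) = 2.50564
e^(−0.0174t) = 0.052354 → t = ln(19.10061)/0.0174 = 2.94972/0.0174

t ≈ 169.52 years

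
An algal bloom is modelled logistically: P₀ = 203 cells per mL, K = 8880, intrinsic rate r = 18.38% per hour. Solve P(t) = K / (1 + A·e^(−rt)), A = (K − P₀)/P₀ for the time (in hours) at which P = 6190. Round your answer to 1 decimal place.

t ≈ 25.0 hours

A = (8880 − 203)/203 = 42.74384
6190 = 8880/(1 + 42.74384·e^(−0.1838t)) → 1 + 42.74384·e^(−0.1838t) = 1.43457
e^(−0.1838t) = 0.010167 → t = ln(98.35851)/0.1838 = 4.58862/0.1838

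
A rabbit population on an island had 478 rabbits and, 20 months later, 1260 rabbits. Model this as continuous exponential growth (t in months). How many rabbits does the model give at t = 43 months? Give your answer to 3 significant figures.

≈ 3,840 rabbits

r = ln(1260/478) / 20 ≈ 0.048463 per month
P(43) = 478 · e^(0.048463·43) = 478 · 8.03576 ≈ 3841.09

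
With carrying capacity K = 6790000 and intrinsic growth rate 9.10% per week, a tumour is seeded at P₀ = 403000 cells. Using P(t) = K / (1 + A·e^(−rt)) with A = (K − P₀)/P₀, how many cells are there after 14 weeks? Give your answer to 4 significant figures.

A = (6790000 − 403000)/403000 = 15.84864
P(14) = 6790000 / (1 + 15.84864·e^(−0.091·14)) = 6790000 / (1 + 15.84864·0.279711)
= 6790000 / 5.43303 ≈ 1249762.95

≈ 1,250,000 cells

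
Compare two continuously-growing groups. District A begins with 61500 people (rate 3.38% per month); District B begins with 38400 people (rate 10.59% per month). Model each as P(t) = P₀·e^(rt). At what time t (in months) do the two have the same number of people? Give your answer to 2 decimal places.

t ≈ 6.53 months

61500·e^(0.0338t) = 38400·e^(0.1059t)
61500/38400 = e^((0.1059 − 0.0338)t) → ln(1.60156) = 0.0721·t
t = 0.47098 / 0.0721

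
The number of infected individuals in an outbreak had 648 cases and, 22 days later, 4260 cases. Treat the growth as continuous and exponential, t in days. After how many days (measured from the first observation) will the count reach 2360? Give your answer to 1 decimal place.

r = ln(4260/648) / 22 ≈ 0.085597 per day
t = ln(2360/648) / r = 1.29253 / 0.085597 ≈ 15.1

t ≈ 15.1 days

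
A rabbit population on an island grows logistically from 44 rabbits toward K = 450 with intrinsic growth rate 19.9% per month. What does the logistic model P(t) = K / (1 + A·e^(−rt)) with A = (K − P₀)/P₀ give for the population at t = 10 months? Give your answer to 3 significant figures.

≈ 199 rabbits

A = (450 − 44)/44 = 9.22727
P(10) = 450 / (1 + 9.22727·e^(−0.199·10)) = 450 / (1 + 9.22727·0.136695)
= 450 / 2.26133 ≈ 199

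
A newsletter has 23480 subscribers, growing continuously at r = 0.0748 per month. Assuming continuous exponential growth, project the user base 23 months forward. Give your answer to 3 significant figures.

≈ 131,000 subscribers

P(23) = 23480 · e^(0.0748·23) = 23480 · e^(1.7204)
= 23480 · 5.58676 ≈ 131177.19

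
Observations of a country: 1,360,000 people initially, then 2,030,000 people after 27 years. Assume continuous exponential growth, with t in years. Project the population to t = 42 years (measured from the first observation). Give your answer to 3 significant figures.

≈ 2,540,000 people

r = ln(2030000/1360000) / 27 ≈ 0.014835 per year
P(42) = 1360000 · e^(0.014835·42) = 1360000 · 1.86466 ≈ 2535939.5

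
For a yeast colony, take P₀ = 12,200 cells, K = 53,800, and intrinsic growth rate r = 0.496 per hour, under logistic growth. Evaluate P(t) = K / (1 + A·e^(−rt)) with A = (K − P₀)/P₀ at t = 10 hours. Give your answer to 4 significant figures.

A = (53800 − 12200)/12200 = 3.40984
P(10) = 53800 / (1 + 3.40984·e^(−0.496·10)) = 53800 / (1 + 3.40984·0.007013)
= 53800 / 1.02391 ≈ 52543.53

≈ 52,540 cells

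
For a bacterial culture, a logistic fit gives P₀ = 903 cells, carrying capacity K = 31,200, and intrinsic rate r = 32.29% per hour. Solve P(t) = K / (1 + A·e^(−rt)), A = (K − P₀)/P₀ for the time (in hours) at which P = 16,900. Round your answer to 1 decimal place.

A = (31200 − 903)/903 = 33.5515
16900 = 31200/(1 + 33.5515·e^(−0.3229t)) → 1 + 33.5515·e^(−0.3229t) = 1.84615
e^(−0.3229t) = 0.02522 → t = ln(39.65177)/0.3229 = 3.68014/0.3229

t ≈ 11.4 hours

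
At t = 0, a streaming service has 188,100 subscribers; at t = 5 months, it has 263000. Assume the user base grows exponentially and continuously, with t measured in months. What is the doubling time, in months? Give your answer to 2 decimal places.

doubling time ≈ 10.34 months

r = ln(263000/188100) / 5 = ln(1.39819) / 5 ≈ 0.067036 per month
doubling time = ln 2 / |r| = 0.69315 / 0.067036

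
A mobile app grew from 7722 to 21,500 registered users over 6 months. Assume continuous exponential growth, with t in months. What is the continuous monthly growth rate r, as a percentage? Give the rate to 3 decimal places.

r ≈ 17.066% per month

21500 = 7722 · e^(r·6)
e^(6r) = 21500/7722 = 2.78425
r = ln(2.78425) / 6 = 1.02398 / 6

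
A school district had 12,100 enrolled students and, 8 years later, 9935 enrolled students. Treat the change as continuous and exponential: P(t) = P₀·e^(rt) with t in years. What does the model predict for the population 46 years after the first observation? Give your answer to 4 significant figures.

≈ 3,895 enrolled students

r = ln(9935/12100) / 8 ≈ -0.024643 per year
P(46) = 12100 · e^(-0.024643·46) = 12100 · 0.32188 ≈ 3894.8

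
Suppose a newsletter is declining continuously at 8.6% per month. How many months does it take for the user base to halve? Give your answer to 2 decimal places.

half-life = ln(2) / |r| = 0.69315 / 0.086

half-life ≈ 8.06 months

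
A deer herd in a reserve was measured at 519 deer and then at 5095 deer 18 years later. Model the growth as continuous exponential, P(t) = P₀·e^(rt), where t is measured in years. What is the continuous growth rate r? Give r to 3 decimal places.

r ≈ 0.127 per year

5095 = 519 · e^(r·18)
e^(18r) = 5095/519 = 9.81696
r = ln(9.81696) / 18 = 2.28411 / 18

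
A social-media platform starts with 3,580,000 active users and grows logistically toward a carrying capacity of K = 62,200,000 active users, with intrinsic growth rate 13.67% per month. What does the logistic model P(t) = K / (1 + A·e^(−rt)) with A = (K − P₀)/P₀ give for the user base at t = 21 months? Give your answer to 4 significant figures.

A = (62200000 − 3580000)/3580000 = 16.3743
P(21) = 62200000 / (1 + 16.3743·e^(−0.1367·21)) = 62200000 / (1 + 16.3743·0.056659)
= 62200000 / 1.92776 ≈ 32265499.67

≈ 32,270,000 active users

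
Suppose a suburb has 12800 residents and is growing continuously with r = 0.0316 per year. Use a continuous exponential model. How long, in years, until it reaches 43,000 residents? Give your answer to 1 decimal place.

43000 = 12800 · e^(0.0316·t)
t = ln(43000/12800) / 0.0316 = ln(3.35938) / 0.0316 = 1.21175 / 0.0316

t ≈ 38.3 years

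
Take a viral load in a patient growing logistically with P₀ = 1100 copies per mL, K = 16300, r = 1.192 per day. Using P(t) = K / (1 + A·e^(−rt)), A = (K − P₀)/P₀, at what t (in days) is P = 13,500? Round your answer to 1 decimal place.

A = (16300 − 1100)/1100 = 13.81818
13500 = 16300/(1 + 13.81818·e^(−1.192t)) → 1 + 13.81818·e^(−1.192t) = 1.20741
e^(−1.192t) = 0.01501 → t = ln(66.62338)/1.192 = 4.19906/1.192

t ≈ 3.5 days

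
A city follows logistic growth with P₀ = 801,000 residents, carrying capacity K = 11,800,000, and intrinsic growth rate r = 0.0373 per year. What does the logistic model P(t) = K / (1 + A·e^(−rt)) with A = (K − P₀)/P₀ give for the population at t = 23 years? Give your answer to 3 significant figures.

≈ 1,730,000 residents

A = (11800000 − 801000)/801000 = 13.73159
P(23) = 11800000 / (1 + 13.73159·e^(−0.0373·23)) = 11800000 / (1 + 13.73159·0.424052)
= 11800000 / 6.8229 ≈ 1729469.47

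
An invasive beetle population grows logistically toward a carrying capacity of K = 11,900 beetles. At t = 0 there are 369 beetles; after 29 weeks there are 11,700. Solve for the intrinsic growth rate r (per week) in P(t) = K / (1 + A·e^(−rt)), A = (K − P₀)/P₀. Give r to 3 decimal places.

A = (11900 − 369)/369 = 31.24932
11700 = 11900/(1 + 31.24932·e^(−r·29)) → e^(−29r) = (1.01709 − 1)/31.24932 = 0.000547
r = −ln(0.000547)/29 = 7.51102/29

r ≈ 0.259 per week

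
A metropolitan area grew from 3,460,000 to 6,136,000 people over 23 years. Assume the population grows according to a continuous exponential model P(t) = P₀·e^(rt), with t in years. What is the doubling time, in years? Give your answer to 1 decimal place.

r = ln(6136000/3460000) / 23 = ln(1.77341) / 23 ≈ 0.024909 per year
doubling time = ln 2 / |r| = 0.69315 / 0.024909

doubling time ≈ 27.8 years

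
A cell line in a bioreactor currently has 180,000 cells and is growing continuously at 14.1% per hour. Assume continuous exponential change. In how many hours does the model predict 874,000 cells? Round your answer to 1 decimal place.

t ≈ 11.2 hours

874000 = 180000 · e^(0.141·t)
t = ln(874000/180000) / 0.141 = ln(4.85556) / 0.141 = 1.58012 / 0.141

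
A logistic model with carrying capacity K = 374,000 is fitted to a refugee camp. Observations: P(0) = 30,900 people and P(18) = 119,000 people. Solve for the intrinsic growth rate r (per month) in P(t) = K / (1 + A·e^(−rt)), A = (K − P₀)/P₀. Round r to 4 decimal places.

r ≈ 0.0914 per month

A = (374000 − 30900)/30900 = 11.10356
119000 = 374000/(1 + 11.10356·e^(−r·18)) → e^(−18r) = (3.14286 − 1)/11.10356 = 0.192988
r = −ln(0.192988)/18 = 1.64513/18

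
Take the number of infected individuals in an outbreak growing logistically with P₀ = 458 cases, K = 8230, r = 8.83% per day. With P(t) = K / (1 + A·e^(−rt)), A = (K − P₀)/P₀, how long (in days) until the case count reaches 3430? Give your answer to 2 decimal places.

t ≈ 28.26 days

A = (8230 − 458)/458 = 16.96943
3430 = 8230/(1 + 16.96943·e^(−0.0883t)) → 1 + 16.96943·e^(−0.0883t) = 2.39942
e^(−0.0883t) = 0.082467 → t = ln(12.12607)/0.0883 = 2.49536/0.0883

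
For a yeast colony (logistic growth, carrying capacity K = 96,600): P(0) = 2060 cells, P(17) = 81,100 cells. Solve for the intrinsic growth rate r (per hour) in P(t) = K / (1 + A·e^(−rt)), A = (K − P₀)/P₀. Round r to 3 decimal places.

A = (96600 − 2060)/2060 = 45.8932
81100 = 96600/(1 + 45.8932·e^(−r·17)) → e^(−17r) = (1.19112 − 1)/45.8932 = 0.004164
r = −ln(0.004164)/17 = 5.48116/17

r ≈ 0.322 per hour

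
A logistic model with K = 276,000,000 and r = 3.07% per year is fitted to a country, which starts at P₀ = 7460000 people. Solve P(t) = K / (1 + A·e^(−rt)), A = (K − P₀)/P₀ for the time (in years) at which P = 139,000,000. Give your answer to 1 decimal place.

A = (276000000 − 7460000)/7460000 = 35.99732
139000000 = 276000000/(1 + 35.99732·e^(−0.0307t)) → 1 + 35.99732·e^(−0.0307t) = 1.98561
e^(−0.0307t) = 0.02738 → t = ln(36.52283)/0.0307 = 3.59794/0.0307

t ≈ 117.2 years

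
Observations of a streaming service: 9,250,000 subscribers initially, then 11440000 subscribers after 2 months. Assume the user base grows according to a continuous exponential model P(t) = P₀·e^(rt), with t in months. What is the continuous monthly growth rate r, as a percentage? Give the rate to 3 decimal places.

r ≈ 10.625% per month

11440000 = 9250000 · e^(r·2)
e^(2r) = 11440000/9250000 = 1.23676
r = ln(1.23676) / 2 = 0.21249 / 2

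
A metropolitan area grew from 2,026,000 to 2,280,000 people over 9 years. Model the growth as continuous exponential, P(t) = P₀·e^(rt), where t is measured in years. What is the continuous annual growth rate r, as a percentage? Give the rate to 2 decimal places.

r ≈ 1.31% per year

2280000 = 2026000 · e^(r·9)
e^(9r) = 2280000/2026000 = 1.12537
r = ln(1.12537) / 9 = 0.11811 / 9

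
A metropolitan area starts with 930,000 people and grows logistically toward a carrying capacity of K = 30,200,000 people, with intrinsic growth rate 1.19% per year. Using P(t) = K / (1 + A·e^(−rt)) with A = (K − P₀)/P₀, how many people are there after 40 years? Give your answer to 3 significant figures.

≈ 1,470,000 people

A = (30200000 − 930000)/930000 = 31.47312
P(40) = 30200000 / (1 + 31.47312·e^(−0.0119·40)) = 30200000 / (1 + 31.47312·0.621263)
= 30200000 / 20.5531 ≈ 1469364.79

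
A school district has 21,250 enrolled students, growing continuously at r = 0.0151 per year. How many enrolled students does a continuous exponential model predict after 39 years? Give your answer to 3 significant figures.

≈ 38,300 enrolled students

P(39) = 21250 · e^(0.0151·39) = 21250 · e^(0.5889)
= 21250 · 1.80201 ≈ 38292.61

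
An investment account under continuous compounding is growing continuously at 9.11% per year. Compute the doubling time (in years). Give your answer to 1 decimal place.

doubling time ≈ 7.6 years

doubling time = ln(2) / |r| = 0.69315 / 0.0911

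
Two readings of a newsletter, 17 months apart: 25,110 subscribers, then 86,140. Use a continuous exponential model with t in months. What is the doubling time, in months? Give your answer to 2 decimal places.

r = ln(86140/25110) / 17 = ln(3.43051) / 17 ≈ 0.072512 per month
doubling time = ln 2 / |r| = 0.69315 / 0.072512

doubling time ≈ 9.56 months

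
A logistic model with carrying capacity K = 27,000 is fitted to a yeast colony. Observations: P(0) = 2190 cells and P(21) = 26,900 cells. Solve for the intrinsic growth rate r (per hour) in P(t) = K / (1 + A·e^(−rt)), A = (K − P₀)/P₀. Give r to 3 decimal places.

A = (27000 − 2190)/2190 = 11.32877
26900 = 27000/(1 + 11.32877·e^(−r·21)) → e^(−21r) = (1.00372 − 1)/11.32877 = 0.000328
r = −ln(0.000328)/21 = 8.02206/21

r ≈ 0.382 per hour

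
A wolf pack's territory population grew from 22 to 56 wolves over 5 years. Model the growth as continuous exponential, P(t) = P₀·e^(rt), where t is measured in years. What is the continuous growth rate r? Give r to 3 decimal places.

r ≈ 0.187 per year

56 = 22 · e^(r·5)
e^(5r) = 56/22 = 2.54545
r = ln(2.54545) / 5 = 0.93431 / 5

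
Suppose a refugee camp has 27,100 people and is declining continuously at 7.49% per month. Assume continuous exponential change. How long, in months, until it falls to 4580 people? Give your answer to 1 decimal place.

4580 = 27100 · e^(-0.0749·t)
t = ln(4580/27100) / -0.0749 = ln(0.169) / -0.0749 = -1.77783 / -0.0749

t ≈ 23.7 months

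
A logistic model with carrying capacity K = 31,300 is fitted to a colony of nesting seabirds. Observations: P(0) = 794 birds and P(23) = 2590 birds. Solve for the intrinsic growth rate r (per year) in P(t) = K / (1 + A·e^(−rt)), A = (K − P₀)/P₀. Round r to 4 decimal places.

A = (31300 − 794)/794 = 38.42065
2590 = 31300/(1 + 38.42065·e^(−r·23)) → e^(−23r) = (12.08494 − 1)/38.42065 = 0.288515
r = −ln(0.288515)/23 = 1.24301/23

r ≈ 0.0540 per year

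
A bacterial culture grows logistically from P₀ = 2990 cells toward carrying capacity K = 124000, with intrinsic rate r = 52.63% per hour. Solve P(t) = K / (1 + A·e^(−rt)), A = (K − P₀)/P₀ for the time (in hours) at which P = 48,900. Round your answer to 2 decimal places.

t ≈ 6.22 hours

A = (124000 − 2990)/2990 = 40.47157
48900 = 124000/(1 + 40.47157·e^(−0.5263t)) → 1 + 40.47157·e^(−0.5263t) = 2.53579
e^(−0.5263t) = 0.037947 → t = ln(26.35233)/0.5263 = 3.27156/0.5263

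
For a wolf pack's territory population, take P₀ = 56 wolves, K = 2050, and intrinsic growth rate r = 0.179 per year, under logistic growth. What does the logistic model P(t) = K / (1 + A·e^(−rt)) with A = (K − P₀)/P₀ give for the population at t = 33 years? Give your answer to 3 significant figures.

≈ 1,870 wolves

A = (2050 − 56)/56 = 35.60714
P(33) = 2050 / (1 + 35.60714·e^(−0.179·33)) = 2050 / (1 + 35.60714·0.00272)
= 2050 / 1.09686 ≈ 1868.97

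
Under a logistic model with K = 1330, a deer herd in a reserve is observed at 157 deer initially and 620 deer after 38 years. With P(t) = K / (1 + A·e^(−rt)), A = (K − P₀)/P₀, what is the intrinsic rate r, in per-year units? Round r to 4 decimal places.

r ≈ 0.0494 per year

A = (1330 − 157)/157 = 7.47134
620 = 1330/(1 + 7.47134·e^(−r·38)) → e^(−38r) = (2.14516 − 1)/7.47134 = 0.153274
r = −ln(0.153274)/38 = 1.87553/38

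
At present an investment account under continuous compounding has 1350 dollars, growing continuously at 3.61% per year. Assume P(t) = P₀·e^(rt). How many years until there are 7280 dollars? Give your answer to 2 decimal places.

7280 = 1350 · e^(0.0361·t)
t = ln(7280/1350) / 0.0361 = ln(5.39259) / 0.0361 = 1.68503 / 0.0361

t ≈ 46.68 years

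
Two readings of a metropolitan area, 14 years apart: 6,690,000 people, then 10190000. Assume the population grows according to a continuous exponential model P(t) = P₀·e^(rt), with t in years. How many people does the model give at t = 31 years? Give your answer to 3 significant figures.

≈ 17,000,000 people

r = ln(10190000/6690000) / 14 ≈ 0.030057 per year
P(31) = 6690000 · e^(0.030057·31) = 6690000 · 2.53896 ≈ 16985664.83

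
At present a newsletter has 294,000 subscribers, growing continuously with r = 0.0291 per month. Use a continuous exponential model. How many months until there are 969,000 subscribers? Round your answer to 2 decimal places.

969000 = 294000 · e^(0.0291·t)
t = ln(969000/294000) / 0.0291 = ln(3.29592) / 0.0291 = 1.19268 / 0.0291

t ≈ 40.99 months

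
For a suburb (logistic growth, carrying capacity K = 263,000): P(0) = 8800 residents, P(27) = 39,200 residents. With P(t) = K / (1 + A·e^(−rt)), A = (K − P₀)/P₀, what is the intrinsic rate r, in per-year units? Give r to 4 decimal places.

r ≈ 0.0600 per year

A = (263000 − 8800)/8800 = 28.88636
39200 = 263000/(1 + 28.88636·e^(−r·27)) → e^(−27r) = (6.70918 − 1)/28.88636 = 0.197643
r = −ln(0.197643)/27 = 1.62129/27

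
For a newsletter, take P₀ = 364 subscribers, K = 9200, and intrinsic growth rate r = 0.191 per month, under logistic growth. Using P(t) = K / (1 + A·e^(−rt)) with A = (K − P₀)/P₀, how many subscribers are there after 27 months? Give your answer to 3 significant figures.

A = (9200 − 364)/364 = 24.27473
P(27) = 9200 / (1 + 24.27473·e^(−0.191·27)) = 9200 / (1 + 24.27473·0.005759)
= 9200 / 1.1398 ≈ 8071.61

≈ 8,070 subscribers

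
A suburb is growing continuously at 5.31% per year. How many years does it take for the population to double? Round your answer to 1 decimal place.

doubling time = ln(2) / |r| = 0.69315 / 0.0531

doubling time ≈ 13.1 years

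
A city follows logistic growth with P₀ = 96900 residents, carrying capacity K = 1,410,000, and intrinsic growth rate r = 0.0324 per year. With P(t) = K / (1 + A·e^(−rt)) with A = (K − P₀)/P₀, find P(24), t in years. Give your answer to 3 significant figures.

A = (1410000 − 96900)/96900 = 13.55108
P(24) = 1410000 / (1 + 13.55108·e^(−0.0324·24)) = 1410000 / (1 + 13.55108·0.459508)
= 1410000 / 7.22682 ≈ 195106.44

≈ 195,000 residents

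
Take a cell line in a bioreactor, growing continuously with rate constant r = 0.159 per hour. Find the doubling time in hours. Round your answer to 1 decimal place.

doubling time = ln(2) / |r| = 0.69315 / 0.159

doubling time ≈ 4.4 hours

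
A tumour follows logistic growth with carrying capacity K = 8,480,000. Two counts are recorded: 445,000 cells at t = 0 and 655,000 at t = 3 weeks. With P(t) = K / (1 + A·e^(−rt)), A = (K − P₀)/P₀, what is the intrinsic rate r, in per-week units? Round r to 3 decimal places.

A = (8480000 − 445000)/445000 = 18.05618
655000 = 8480000/(1 + 18.05618·e^(−r·3)) → e^(−3r) = (12.94656 − 1)/18.05618 = 0.661633
r = −ln(0.661633)/3 = 0.41304/3

r ≈ 0.138 per week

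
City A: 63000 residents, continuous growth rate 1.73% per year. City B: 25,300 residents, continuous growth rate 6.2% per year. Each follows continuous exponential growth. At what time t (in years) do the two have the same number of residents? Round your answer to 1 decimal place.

63000·e^(0.0173t) = 25300·e^(0.062t)
63000/25300 = e^((0.062 − 0.0173)t) → ln(2.49012) = 0.0447·t
t = 0.91233 / 0.0447

t ≈ 20.4 years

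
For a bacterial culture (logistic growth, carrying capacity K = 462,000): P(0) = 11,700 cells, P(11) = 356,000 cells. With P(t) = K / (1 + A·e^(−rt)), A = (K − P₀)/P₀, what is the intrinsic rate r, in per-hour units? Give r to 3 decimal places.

A = (462000 − 11700)/11700 = 38.48718
356000 = 462000/(1 + 38.48718·e^(−r·11)) → e^(−11r) = (1.29775 − 1)/38.48718 = 0.007736
r = −ln(0.007736)/11 = 4.86182/11

r ≈ 0.442 per hour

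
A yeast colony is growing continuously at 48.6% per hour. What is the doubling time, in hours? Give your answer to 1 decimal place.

doubling time = ln(2) / |r| = 0.69315 / 0.486

doubling time ≈ 1.4 hours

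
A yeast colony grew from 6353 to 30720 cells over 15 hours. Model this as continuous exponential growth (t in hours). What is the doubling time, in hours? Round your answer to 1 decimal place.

r = ln(30720/6353) / 15 = ln(4.83551) / 15 ≈ 0.105066 per hour
doubling time = ln 2 / |r| = 0.69315 / 0.105066

doubling time ≈ 6.6 hours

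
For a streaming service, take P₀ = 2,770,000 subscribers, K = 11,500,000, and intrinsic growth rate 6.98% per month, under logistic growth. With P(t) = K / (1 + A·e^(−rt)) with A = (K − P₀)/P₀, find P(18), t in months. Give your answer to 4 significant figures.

A = (11500000 − 2770000)/2770000 = 3.15162
P(18) = 11500000 / (1 + 3.15162·e^(−0.0698·18)) = 11500000 / (1 + 3.15162·0.284677)
= 11500000 / 1.8972 ≈ 6061580.1

≈ 6,062,000 subscribers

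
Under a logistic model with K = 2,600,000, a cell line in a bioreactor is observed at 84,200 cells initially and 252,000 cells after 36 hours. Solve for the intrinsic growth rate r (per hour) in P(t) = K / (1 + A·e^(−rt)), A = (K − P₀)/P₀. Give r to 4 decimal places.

A = (2600000 − 84200)/84200 = 29.87886
252000 = 2600000/(1 + 29.87886·e^(−r·36)) → e^(−36r) = (10.31746 − 1)/29.87886 = 0.311841
r = −ln(0.311841)/36 = 1.16526/36

r ≈ 0.0324 per hour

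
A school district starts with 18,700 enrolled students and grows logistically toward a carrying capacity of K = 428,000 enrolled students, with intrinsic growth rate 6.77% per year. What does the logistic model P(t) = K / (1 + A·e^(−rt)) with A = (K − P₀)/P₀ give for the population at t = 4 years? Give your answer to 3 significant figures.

≈ 24,200 enrolled students

A = (428000 − 18700)/18700 = 21.8877
P(4) = 428000 / (1 + 21.8877·e^(−0.0677·4)) = 428000 / (1 + 21.8877·0.762769)
= 428000 / 17.69526 ≈ 24187.27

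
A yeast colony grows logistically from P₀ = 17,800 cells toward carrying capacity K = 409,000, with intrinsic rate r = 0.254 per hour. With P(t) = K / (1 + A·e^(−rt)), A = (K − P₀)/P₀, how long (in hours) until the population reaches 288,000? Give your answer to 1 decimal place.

t ≈ 15.6 hours

A = (409000 − 17800)/17800 = 21.97753
288000 = 409000/(1 + 21.97753·e^(−0.254t)) → 1 + 21.97753·e^(−0.254t) = 1.42014
e^(−0.254t) = 0.019117 → t = ln(52.31015)/0.254 = 3.95719/0.254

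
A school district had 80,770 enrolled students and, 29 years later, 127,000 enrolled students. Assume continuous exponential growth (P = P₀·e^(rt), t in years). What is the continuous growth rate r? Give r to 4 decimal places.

r ≈ 0.0156 per year

127000 = 80770 · e^(r·29)
e^(29r) = 127000/80770 = 1.57237
r = ln(1.57237) / 29 = 0.45258 / 29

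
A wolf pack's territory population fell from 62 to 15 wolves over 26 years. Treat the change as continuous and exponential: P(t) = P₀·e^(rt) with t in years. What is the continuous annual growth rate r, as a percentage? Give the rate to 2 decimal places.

r ≈ -5.46% per year

15 = 62 · e^(r·26)
e^(26r) = 15/62 = 0.24194
r = ln(0.24194) / 26 = -1.41908 / 26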